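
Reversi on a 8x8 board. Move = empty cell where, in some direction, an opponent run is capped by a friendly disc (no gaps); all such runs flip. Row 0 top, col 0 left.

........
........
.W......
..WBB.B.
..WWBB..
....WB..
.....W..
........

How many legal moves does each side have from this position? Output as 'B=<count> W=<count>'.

Answer: B=8 W=7

Derivation:
-- B to move --
(1,0): no bracket -> illegal
(1,1): no bracket -> illegal
(1,2): no bracket -> illegal
(2,0): no bracket -> illegal
(2,2): no bracket -> illegal
(2,3): no bracket -> illegal
(3,0): no bracket -> illegal
(3,1): flips 1 -> legal
(4,1): flips 2 -> legal
(5,1): flips 1 -> legal
(5,2): flips 1 -> legal
(5,3): flips 2 -> legal
(5,6): no bracket -> illegal
(6,3): flips 1 -> legal
(6,4): flips 1 -> legal
(6,6): no bracket -> illegal
(7,4): no bracket -> illegal
(7,5): flips 1 -> legal
(7,6): no bracket -> illegal
B mobility = 8
-- W to move --
(2,2): no bracket -> illegal
(2,3): flips 1 -> legal
(2,4): flips 3 -> legal
(2,5): flips 1 -> legal
(2,6): no bracket -> illegal
(2,7): flips 2 -> legal
(3,5): flips 4 -> legal
(3,7): no bracket -> illegal
(4,6): flips 2 -> legal
(4,7): no bracket -> illegal
(5,3): no bracket -> illegal
(5,6): flips 1 -> legal
(6,4): no bracket -> illegal
(6,6): no bracket -> illegal
W mobility = 7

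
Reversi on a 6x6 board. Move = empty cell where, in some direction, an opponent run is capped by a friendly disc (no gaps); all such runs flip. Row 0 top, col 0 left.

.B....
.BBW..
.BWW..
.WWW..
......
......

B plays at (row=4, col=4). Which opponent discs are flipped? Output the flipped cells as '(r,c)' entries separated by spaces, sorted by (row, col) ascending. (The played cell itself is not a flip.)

Dir NW: opp run (3,3) (2,2) capped by B -> flip
Dir N: first cell '.' (not opp) -> no flip
Dir NE: first cell '.' (not opp) -> no flip
Dir W: first cell '.' (not opp) -> no flip
Dir E: first cell '.' (not opp) -> no flip
Dir SW: first cell '.' (not opp) -> no flip
Dir S: first cell '.' (not opp) -> no flip
Dir SE: first cell '.' (not opp) -> no flip

Answer: (2,2) (3,3)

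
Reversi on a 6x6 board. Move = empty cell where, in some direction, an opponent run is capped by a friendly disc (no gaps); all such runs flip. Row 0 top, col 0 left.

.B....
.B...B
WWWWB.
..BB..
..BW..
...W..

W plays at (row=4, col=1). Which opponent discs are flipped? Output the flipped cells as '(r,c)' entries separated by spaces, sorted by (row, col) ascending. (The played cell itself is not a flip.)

Answer: (3,2) (4,2)

Derivation:
Dir NW: first cell '.' (not opp) -> no flip
Dir N: first cell '.' (not opp) -> no flip
Dir NE: opp run (3,2) capped by W -> flip
Dir W: first cell '.' (not opp) -> no flip
Dir E: opp run (4,2) capped by W -> flip
Dir SW: first cell '.' (not opp) -> no flip
Dir S: first cell '.' (not opp) -> no flip
Dir SE: first cell '.' (not opp) -> no flip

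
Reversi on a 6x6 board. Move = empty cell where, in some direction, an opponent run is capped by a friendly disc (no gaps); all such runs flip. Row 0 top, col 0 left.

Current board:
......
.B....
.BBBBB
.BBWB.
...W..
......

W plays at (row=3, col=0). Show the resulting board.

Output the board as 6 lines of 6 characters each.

Place W at (3,0); scan 8 dirs for brackets.
Dir NW: edge -> no flip
Dir N: first cell '.' (not opp) -> no flip
Dir NE: opp run (2,1), next='.' -> no flip
Dir W: edge -> no flip
Dir E: opp run (3,1) (3,2) capped by W -> flip
Dir SW: edge -> no flip
Dir S: first cell '.' (not opp) -> no flip
Dir SE: first cell '.' (not opp) -> no flip
All flips: (3,1) (3,2)

Answer: ......
.B....
.BBBBB
WWWWB.
...W..
......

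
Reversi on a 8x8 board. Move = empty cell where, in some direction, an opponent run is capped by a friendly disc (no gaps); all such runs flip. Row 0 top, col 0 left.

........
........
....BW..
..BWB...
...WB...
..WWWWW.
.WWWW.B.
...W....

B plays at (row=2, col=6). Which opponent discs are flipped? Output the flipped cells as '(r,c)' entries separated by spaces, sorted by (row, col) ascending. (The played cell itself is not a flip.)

Answer: (2,5)

Derivation:
Dir NW: first cell '.' (not opp) -> no flip
Dir N: first cell '.' (not opp) -> no flip
Dir NE: first cell '.' (not opp) -> no flip
Dir W: opp run (2,5) capped by B -> flip
Dir E: first cell '.' (not opp) -> no flip
Dir SW: first cell '.' (not opp) -> no flip
Dir S: first cell '.' (not opp) -> no flip
Dir SE: first cell '.' (not opp) -> no flip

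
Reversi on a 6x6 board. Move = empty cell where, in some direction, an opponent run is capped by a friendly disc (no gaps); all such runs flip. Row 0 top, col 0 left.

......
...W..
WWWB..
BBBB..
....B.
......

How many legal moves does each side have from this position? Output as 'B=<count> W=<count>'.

Answer: B=5 W=6

Derivation:
-- B to move --
(0,2): no bracket -> illegal
(0,3): flips 1 -> legal
(0,4): flips 2 -> legal
(1,0): flips 2 -> legal
(1,1): flips 2 -> legal
(1,2): flips 2 -> legal
(1,4): no bracket -> illegal
(2,4): no bracket -> illegal
B mobility = 5
-- W to move --
(1,2): no bracket -> illegal
(1,4): no bracket -> illegal
(2,4): flips 1 -> legal
(3,4): no bracket -> illegal
(3,5): no bracket -> illegal
(4,0): flips 2 -> legal
(4,1): flips 1 -> legal
(4,2): flips 2 -> legal
(4,3): flips 3 -> legal
(4,5): no bracket -> illegal
(5,3): no bracket -> illegal
(5,4): no bracket -> illegal
(5,5): flips 2 -> legal
W mobility = 6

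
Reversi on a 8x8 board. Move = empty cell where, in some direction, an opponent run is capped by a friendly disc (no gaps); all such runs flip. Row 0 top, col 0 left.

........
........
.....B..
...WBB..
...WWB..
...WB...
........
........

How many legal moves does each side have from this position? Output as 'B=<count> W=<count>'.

-- B to move --
(2,2): no bracket -> illegal
(2,3): no bracket -> illegal
(2,4): no bracket -> illegal
(3,2): flips 2 -> legal
(4,2): flips 2 -> legal
(5,2): flips 2 -> legal
(5,5): no bracket -> illegal
(6,2): flips 2 -> legal
(6,3): no bracket -> illegal
(6,4): no bracket -> illegal
B mobility = 4
-- W to move --
(1,4): no bracket -> illegal
(1,5): no bracket -> illegal
(1,6): flips 2 -> legal
(2,3): no bracket -> illegal
(2,4): flips 1 -> legal
(2,6): flips 1 -> legal
(3,6): flips 2 -> legal
(4,6): flips 1 -> legal
(5,5): flips 1 -> legal
(5,6): no bracket -> illegal
(6,3): no bracket -> illegal
(6,4): flips 1 -> legal
(6,5): flips 1 -> legal
W mobility = 8

Answer: B=4 W=8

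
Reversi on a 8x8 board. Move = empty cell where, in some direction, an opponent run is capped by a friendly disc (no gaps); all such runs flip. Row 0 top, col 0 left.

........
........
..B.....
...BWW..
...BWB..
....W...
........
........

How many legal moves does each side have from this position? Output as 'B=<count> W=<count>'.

-- B to move --
(2,3): flips 1 -> legal
(2,4): no bracket -> illegal
(2,5): flips 2 -> legal
(2,6): no bracket -> illegal
(3,6): flips 2 -> legal
(4,6): no bracket -> illegal
(5,3): no bracket -> illegal
(5,5): flips 1 -> legal
(6,3): flips 1 -> legal
(6,4): no bracket -> illegal
(6,5): flips 1 -> legal
B mobility = 6
-- W to move --
(1,1): flips 2 -> legal
(1,2): no bracket -> illegal
(1,3): no bracket -> illegal
(2,1): no bracket -> illegal
(2,3): no bracket -> illegal
(2,4): no bracket -> illegal
(3,1): no bracket -> illegal
(3,2): flips 2 -> legal
(3,6): flips 1 -> legal
(4,2): flips 1 -> legal
(4,6): flips 1 -> legal
(5,2): flips 1 -> legal
(5,3): no bracket -> illegal
(5,5): flips 1 -> legal
(5,6): flips 1 -> legal
W mobility = 8

Answer: B=6 W=8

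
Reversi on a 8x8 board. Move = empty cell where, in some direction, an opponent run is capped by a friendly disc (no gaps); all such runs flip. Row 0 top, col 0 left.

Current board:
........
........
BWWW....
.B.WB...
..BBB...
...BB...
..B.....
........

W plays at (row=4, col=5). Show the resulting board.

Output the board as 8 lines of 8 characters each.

Answer: ........
........
BWWW....
.B.WW...
..BBBW..
...BB...
..B.....
........

Derivation:
Place W at (4,5); scan 8 dirs for brackets.
Dir NW: opp run (3,4) capped by W -> flip
Dir N: first cell '.' (not opp) -> no flip
Dir NE: first cell '.' (not opp) -> no flip
Dir W: opp run (4,4) (4,3) (4,2), next='.' -> no flip
Dir E: first cell '.' (not opp) -> no flip
Dir SW: opp run (5,4), next='.' -> no flip
Dir S: first cell '.' (not opp) -> no flip
Dir SE: first cell '.' (not opp) -> no flip
All flips: (3,4)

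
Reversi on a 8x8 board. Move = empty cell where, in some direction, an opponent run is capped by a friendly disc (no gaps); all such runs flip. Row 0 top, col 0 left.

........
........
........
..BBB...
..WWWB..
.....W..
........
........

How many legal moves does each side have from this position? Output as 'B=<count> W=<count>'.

-- B to move --
(3,1): no bracket -> illegal
(3,5): no bracket -> illegal
(4,1): flips 3 -> legal
(4,6): no bracket -> illegal
(5,1): flips 1 -> legal
(5,2): flips 2 -> legal
(5,3): flips 1 -> legal
(5,4): flips 2 -> legal
(5,6): no bracket -> illegal
(6,4): no bracket -> illegal
(6,5): flips 1 -> legal
(6,6): flips 2 -> legal
B mobility = 7
-- W to move --
(2,1): flips 1 -> legal
(2,2): flips 2 -> legal
(2,3): flips 1 -> legal
(2,4): flips 2 -> legal
(2,5): flips 1 -> legal
(3,1): no bracket -> illegal
(3,5): flips 1 -> legal
(3,6): no bracket -> illegal
(4,1): no bracket -> illegal
(4,6): flips 1 -> legal
(5,4): no bracket -> illegal
(5,6): no bracket -> illegal
W mobility = 7

Answer: B=7 W=7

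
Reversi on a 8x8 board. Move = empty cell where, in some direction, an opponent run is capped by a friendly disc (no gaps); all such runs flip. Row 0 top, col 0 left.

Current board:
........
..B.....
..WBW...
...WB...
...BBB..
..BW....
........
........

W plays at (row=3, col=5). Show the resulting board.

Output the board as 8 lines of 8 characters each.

Answer: ........
..B.....
..WBW...
...WWW..
...BWB..
..BW....
........
........

Derivation:
Place W at (3,5); scan 8 dirs for brackets.
Dir NW: first cell 'W' (not opp) -> no flip
Dir N: first cell '.' (not opp) -> no flip
Dir NE: first cell '.' (not opp) -> no flip
Dir W: opp run (3,4) capped by W -> flip
Dir E: first cell '.' (not opp) -> no flip
Dir SW: opp run (4,4) capped by W -> flip
Dir S: opp run (4,5), next='.' -> no flip
Dir SE: first cell '.' (not opp) -> no flip
All flips: (3,4) (4,4)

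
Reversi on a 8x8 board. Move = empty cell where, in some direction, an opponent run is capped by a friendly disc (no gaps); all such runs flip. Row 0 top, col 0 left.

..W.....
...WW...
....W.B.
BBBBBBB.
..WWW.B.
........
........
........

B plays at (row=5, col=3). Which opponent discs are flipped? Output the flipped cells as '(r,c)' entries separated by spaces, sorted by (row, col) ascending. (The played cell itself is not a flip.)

Dir NW: opp run (4,2) capped by B -> flip
Dir N: opp run (4,3) capped by B -> flip
Dir NE: opp run (4,4) capped by B -> flip
Dir W: first cell '.' (not opp) -> no flip
Dir E: first cell '.' (not opp) -> no flip
Dir SW: first cell '.' (not opp) -> no flip
Dir S: first cell '.' (not opp) -> no flip
Dir SE: first cell '.' (not opp) -> no flip

Answer: (4,2) (4,3) (4,4)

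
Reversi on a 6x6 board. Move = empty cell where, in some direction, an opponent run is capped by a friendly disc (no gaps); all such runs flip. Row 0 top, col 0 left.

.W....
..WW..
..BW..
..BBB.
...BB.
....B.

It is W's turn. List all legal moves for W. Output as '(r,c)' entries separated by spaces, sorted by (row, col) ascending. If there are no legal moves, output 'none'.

Answer: (2,1) (3,1) (4,1) (4,2) (4,5) (5,3)

Derivation:
(1,1): no bracket -> illegal
(2,1): flips 1 -> legal
(2,4): no bracket -> illegal
(2,5): no bracket -> illegal
(3,1): flips 1 -> legal
(3,5): no bracket -> illegal
(4,1): flips 1 -> legal
(4,2): flips 2 -> legal
(4,5): flips 1 -> legal
(5,2): no bracket -> illegal
(5,3): flips 2 -> legal
(5,5): no bracket -> illegal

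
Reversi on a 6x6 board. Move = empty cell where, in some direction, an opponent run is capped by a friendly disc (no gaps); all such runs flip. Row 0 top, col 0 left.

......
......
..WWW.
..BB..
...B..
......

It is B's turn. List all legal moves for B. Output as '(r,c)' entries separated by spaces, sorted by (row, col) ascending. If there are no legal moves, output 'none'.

(1,1): flips 1 -> legal
(1,2): flips 1 -> legal
(1,3): flips 1 -> legal
(1,4): flips 1 -> legal
(1,5): flips 1 -> legal
(2,1): no bracket -> illegal
(2,5): no bracket -> illegal
(3,1): no bracket -> illegal
(3,4): no bracket -> illegal
(3,5): no bracket -> illegal

Answer: (1,1) (1,2) (1,3) (1,4) (1,5)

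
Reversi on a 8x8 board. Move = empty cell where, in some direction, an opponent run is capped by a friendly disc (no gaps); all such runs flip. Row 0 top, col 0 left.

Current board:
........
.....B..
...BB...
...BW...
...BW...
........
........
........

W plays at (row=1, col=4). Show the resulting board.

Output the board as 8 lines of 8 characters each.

Answer: ........
....WB..
...BW...
...BW...
...BW...
........
........
........

Derivation:
Place W at (1,4); scan 8 dirs for brackets.
Dir NW: first cell '.' (not opp) -> no flip
Dir N: first cell '.' (not opp) -> no flip
Dir NE: first cell '.' (not opp) -> no flip
Dir W: first cell '.' (not opp) -> no flip
Dir E: opp run (1,5), next='.' -> no flip
Dir SW: opp run (2,3), next='.' -> no flip
Dir S: opp run (2,4) capped by W -> flip
Dir SE: first cell '.' (not opp) -> no flip
All flips: (2,4)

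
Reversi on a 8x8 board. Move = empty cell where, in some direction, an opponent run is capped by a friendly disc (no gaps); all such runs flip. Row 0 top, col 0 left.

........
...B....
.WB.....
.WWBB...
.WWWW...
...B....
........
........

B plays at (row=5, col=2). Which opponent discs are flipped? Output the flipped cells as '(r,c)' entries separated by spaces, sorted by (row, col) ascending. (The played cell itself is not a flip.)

Answer: (3,2) (4,2) (4,3)

Derivation:
Dir NW: opp run (4,1), next='.' -> no flip
Dir N: opp run (4,2) (3,2) capped by B -> flip
Dir NE: opp run (4,3) capped by B -> flip
Dir W: first cell '.' (not opp) -> no flip
Dir E: first cell 'B' (not opp) -> no flip
Dir SW: first cell '.' (not opp) -> no flip
Dir S: first cell '.' (not opp) -> no flip
Dir SE: first cell '.' (not opp) -> no flip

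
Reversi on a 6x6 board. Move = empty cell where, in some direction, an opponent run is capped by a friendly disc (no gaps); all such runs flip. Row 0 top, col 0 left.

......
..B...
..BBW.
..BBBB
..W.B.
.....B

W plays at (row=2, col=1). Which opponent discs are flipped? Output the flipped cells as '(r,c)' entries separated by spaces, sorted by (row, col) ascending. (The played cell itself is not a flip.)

Dir NW: first cell '.' (not opp) -> no flip
Dir N: first cell '.' (not opp) -> no flip
Dir NE: opp run (1,2), next='.' -> no flip
Dir W: first cell '.' (not opp) -> no flip
Dir E: opp run (2,2) (2,3) capped by W -> flip
Dir SW: first cell '.' (not opp) -> no flip
Dir S: first cell '.' (not opp) -> no flip
Dir SE: opp run (3,2), next='.' -> no flip

Answer: (2,2) (2,3)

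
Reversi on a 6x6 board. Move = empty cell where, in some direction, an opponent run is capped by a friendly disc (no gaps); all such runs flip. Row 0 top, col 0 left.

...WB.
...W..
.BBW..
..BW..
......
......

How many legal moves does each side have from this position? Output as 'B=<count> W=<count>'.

-- B to move --
(0,2): flips 1 -> legal
(1,2): no bracket -> illegal
(1,4): flips 1 -> legal
(2,4): flips 1 -> legal
(3,4): flips 1 -> legal
(4,2): no bracket -> illegal
(4,3): no bracket -> illegal
(4,4): flips 1 -> legal
B mobility = 5
-- W to move --
(0,5): flips 1 -> legal
(1,0): no bracket -> illegal
(1,1): flips 1 -> legal
(1,2): no bracket -> illegal
(1,4): no bracket -> illegal
(1,5): no bracket -> illegal
(2,0): flips 2 -> legal
(3,0): no bracket -> illegal
(3,1): flips 2 -> legal
(4,1): flips 1 -> legal
(4,2): no bracket -> illegal
(4,3): no bracket -> illegal
W mobility = 5

Answer: B=5 W=5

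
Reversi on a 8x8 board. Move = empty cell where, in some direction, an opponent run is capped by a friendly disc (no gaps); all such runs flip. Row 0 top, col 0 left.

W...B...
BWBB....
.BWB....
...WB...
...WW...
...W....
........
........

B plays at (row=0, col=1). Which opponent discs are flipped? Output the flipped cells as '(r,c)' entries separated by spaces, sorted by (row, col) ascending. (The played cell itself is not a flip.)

Answer: (1,1)

Derivation:
Dir NW: edge -> no flip
Dir N: edge -> no flip
Dir NE: edge -> no flip
Dir W: opp run (0,0), next=edge -> no flip
Dir E: first cell '.' (not opp) -> no flip
Dir SW: first cell 'B' (not opp) -> no flip
Dir S: opp run (1,1) capped by B -> flip
Dir SE: first cell 'B' (not opp) -> no flip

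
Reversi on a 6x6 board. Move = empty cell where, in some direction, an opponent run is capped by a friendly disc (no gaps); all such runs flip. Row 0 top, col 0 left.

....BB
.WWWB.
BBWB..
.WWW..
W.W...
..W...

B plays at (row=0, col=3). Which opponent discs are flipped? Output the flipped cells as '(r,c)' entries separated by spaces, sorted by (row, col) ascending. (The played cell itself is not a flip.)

Answer: (1,2) (1,3)

Derivation:
Dir NW: edge -> no flip
Dir N: edge -> no flip
Dir NE: edge -> no flip
Dir W: first cell '.' (not opp) -> no flip
Dir E: first cell 'B' (not opp) -> no flip
Dir SW: opp run (1,2) capped by B -> flip
Dir S: opp run (1,3) capped by B -> flip
Dir SE: first cell 'B' (not opp) -> no flip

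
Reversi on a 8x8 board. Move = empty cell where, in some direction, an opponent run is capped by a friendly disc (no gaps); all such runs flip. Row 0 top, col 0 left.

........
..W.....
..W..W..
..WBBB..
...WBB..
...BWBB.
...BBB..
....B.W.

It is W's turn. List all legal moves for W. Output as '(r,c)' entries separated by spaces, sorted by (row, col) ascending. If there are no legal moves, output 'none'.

(2,3): flips 1 -> legal
(2,4): flips 2 -> legal
(2,6): no bracket -> illegal
(3,6): flips 4 -> legal
(4,2): no bracket -> illegal
(4,6): flips 2 -> legal
(4,7): no bracket -> illegal
(5,2): flips 1 -> legal
(5,7): flips 2 -> legal
(6,2): no bracket -> illegal
(6,6): flips 3 -> legal
(6,7): no bracket -> illegal
(7,2): flips 1 -> legal
(7,3): flips 2 -> legal
(7,5): flips 4 -> legal

Answer: (2,3) (2,4) (3,6) (4,6) (5,2) (5,7) (6,6) (7,2) (7,3) (7,5)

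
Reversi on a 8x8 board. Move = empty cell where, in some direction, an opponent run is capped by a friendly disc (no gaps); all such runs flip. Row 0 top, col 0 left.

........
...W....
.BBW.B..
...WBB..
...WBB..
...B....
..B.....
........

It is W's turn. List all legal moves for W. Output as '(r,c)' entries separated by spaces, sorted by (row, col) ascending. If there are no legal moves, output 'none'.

Answer: (1,1) (1,6) (2,0) (3,1) (3,6) (4,6) (5,5) (5,6) (6,3)

Derivation:
(1,0): no bracket -> illegal
(1,1): flips 1 -> legal
(1,2): no bracket -> illegal
(1,4): no bracket -> illegal
(1,5): no bracket -> illegal
(1,6): flips 2 -> legal
(2,0): flips 2 -> legal
(2,4): no bracket -> illegal
(2,6): no bracket -> illegal
(3,0): no bracket -> illegal
(3,1): flips 1 -> legal
(3,2): no bracket -> illegal
(3,6): flips 2 -> legal
(4,2): no bracket -> illegal
(4,6): flips 2 -> legal
(5,1): no bracket -> illegal
(5,2): no bracket -> illegal
(5,4): no bracket -> illegal
(5,5): flips 1 -> legal
(5,6): flips 2 -> legal
(6,1): no bracket -> illegal
(6,3): flips 1 -> legal
(6,4): no bracket -> illegal
(7,1): no bracket -> illegal
(7,2): no bracket -> illegal
(7,3): no bracket -> illegal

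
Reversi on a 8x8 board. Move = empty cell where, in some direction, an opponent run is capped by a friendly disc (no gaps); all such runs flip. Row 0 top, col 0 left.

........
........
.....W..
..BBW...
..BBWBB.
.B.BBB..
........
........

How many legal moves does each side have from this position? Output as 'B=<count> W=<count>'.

Answer: B=4 W=9

Derivation:
-- B to move --
(1,4): no bracket -> illegal
(1,5): no bracket -> illegal
(1,6): flips 2 -> legal
(2,3): flips 1 -> legal
(2,4): flips 2 -> legal
(2,6): no bracket -> illegal
(3,5): flips 2 -> legal
(3,6): no bracket -> illegal
B mobility = 4
-- W to move --
(2,1): no bracket -> illegal
(2,2): flips 1 -> legal
(2,3): no bracket -> illegal
(2,4): no bracket -> illegal
(3,1): flips 2 -> legal
(3,5): no bracket -> illegal
(3,6): no bracket -> illegal
(3,7): no bracket -> illegal
(4,0): no bracket -> illegal
(4,1): flips 2 -> legal
(4,7): flips 2 -> legal
(5,0): no bracket -> illegal
(5,2): flips 1 -> legal
(5,6): flips 1 -> legal
(5,7): no bracket -> illegal
(6,0): no bracket -> illegal
(6,1): no bracket -> illegal
(6,2): flips 1 -> legal
(6,3): no bracket -> illegal
(6,4): flips 1 -> legal
(6,5): no bracket -> illegal
(6,6): flips 1 -> legal
W mobility = 9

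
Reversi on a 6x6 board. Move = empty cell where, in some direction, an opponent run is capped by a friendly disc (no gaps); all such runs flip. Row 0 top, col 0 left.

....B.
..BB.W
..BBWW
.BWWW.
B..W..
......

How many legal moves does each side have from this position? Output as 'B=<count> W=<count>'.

Answer: B=6 W=7

Derivation:
-- B to move --
(0,5): no bracket -> illegal
(1,4): no bracket -> illegal
(2,1): no bracket -> illegal
(3,5): flips 4 -> legal
(4,1): flips 1 -> legal
(4,2): flips 1 -> legal
(4,4): flips 1 -> legal
(4,5): flips 1 -> legal
(5,2): no bracket -> illegal
(5,3): flips 2 -> legal
(5,4): no bracket -> illegal
B mobility = 6
-- W to move --
(0,1): flips 2 -> legal
(0,2): flips 3 -> legal
(0,3): flips 2 -> legal
(0,5): no bracket -> illegal
(1,1): flips 1 -> legal
(1,4): flips 1 -> legal
(2,0): no bracket -> illegal
(2,1): flips 2 -> legal
(3,0): flips 1 -> legal
(4,1): no bracket -> illegal
(4,2): no bracket -> illegal
(5,0): no bracket -> illegal
(5,1): no bracket -> illegal
W mobility = 7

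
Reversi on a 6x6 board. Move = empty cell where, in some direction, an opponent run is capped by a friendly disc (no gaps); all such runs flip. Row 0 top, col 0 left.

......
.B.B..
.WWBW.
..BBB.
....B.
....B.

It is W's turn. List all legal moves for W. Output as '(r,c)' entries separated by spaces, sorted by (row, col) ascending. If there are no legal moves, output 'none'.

Answer: (0,0) (0,1) (0,2) (0,4) (4,2) (4,3) (5,5)

Derivation:
(0,0): flips 1 -> legal
(0,1): flips 1 -> legal
(0,2): flips 1 -> legal
(0,3): no bracket -> illegal
(0,4): flips 1 -> legal
(1,0): no bracket -> illegal
(1,2): no bracket -> illegal
(1,4): no bracket -> illegal
(2,0): no bracket -> illegal
(2,5): no bracket -> illegal
(3,1): no bracket -> illegal
(3,5): no bracket -> illegal
(4,1): no bracket -> illegal
(4,2): flips 2 -> legal
(4,3): flips 1 -> legal
(4,5): no bracket -> illegal
(5,3): no bracket -> illegal
(5,5): flips 2 -> legal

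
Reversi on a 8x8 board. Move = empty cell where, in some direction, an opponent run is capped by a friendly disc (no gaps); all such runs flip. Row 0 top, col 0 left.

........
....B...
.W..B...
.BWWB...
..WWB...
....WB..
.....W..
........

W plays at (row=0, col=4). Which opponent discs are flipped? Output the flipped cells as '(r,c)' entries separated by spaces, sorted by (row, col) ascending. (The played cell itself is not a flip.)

Answer: (1,4) (2,4) (3,4) (4,4)

Derivation:
Dir NW: edge -> no flip
Dir N: edge -> no flip
Dir NE: edge -> no flip
Dir W: first cell '.' (not opp) -> no flip
Dir E: first cell '.' (not opp) -> no flip
Dir SW: first cell '.' (not opp) -> no flip
Dir S: opp run (1,4) (2,4) (3,4) (4,4) capped by W -> flip
Dir SE: first cell '.' (not opp) -> no flip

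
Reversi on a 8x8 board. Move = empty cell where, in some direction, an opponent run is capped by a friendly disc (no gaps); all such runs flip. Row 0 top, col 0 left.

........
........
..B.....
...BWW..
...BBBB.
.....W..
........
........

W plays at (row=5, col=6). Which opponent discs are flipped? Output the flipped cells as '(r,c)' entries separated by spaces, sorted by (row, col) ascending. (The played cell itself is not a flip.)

Dir NW: opp run (4,5) capped by W -> flip
Dir N: opp run (4,6), next='.' -> no flip
Dir NE: first cell '.' (not opp) -> no flip
Dir W: first cell 'W' (not opp) -> no flip
Dir E: first cell '.' (not opp) -> no flip
Dir SW: first cell '.' (not opp) -> no flip
Dir S: first cell '.' (not opp) -> no flip
Dir SE: first cell '.' (not opp) -> no flip

Answer: (4,5)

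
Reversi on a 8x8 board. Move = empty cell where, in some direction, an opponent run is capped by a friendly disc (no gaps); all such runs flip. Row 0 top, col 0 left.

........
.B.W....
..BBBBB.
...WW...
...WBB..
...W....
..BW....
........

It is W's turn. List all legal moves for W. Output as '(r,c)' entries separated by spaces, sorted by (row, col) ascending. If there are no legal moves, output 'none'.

Answer: (0,0) (1,2) (1,4) (1,5) (1,6) (3,1) (3,5) (4,6) (5,4) (5,5) (5,6) (6,1) (7,1)

Derivation:
(0,0): flips 2 -> legal
(0,1): no bracket -> illegal
(0,2): no bracket -> illegal
(1,0): no bracket -> illegal
(1,2): flips 1 -> legal
(1,4): flips 1 -> legal
(1,5): flips 1 -> legal
(1,6): flips 1 -> legal
(1,7): no bracket -> illegal
(2,0): no bracket -> illegal
(2,1): no bracket -> illegal
(2,7): no bracket -> illegal
(3,1): flips 1 -> legal
(3,2): no bracket -> illegal
(3,5): flips 2 -> legal
(3,6): no bracket -> illegal
(3,7): no bracket -> illegal
(4,6): flips 2 -> legal
(5,1): no bracket -> illegal
(5,2): no bracket -> illegal
(5,4): flips 1 -> legal
(5,5): flips 1 -> legal
(5,6): flips 1 -> legal
(6,1): flips 1 -> legal
(7,1): flips 1 -> legal
(7,2): no bracket -> illegal
(7,3): no bracket -> illegal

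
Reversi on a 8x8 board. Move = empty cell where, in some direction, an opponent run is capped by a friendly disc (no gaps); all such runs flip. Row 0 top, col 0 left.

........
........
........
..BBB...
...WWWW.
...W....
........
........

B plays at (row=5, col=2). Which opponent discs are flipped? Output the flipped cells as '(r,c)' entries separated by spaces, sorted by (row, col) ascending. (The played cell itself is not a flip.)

Answer: (4,3)

Derivation:
Dir NW: first cell '.' (not opp) -> no flip
Dir N: first cell '.' (not opp) -> no flip
Dir NE: opp run (4,3) capped by B -> flip
Dir W: first cell '.' (not opp) -> no flip
Dir E: opp run (5,3), next='.' -> no flip
Dir SW: first cell '.' (not opp) -> no flip
Dir S: first cell '.' (not opp) -> no flip
Dir SE: first cell '.' (not opp) -> no flip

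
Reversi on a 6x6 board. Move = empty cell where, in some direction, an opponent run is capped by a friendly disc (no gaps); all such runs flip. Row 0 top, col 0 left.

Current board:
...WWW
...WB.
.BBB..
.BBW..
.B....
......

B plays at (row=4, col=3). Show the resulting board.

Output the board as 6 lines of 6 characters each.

Place B at (4,3); scan 8 dirs for brackets.
Dir NW: first cell 'B' (not opp) -> no flip
Dir N: opp run (3,3) capped by B -> flip
Dir NE: first cell '.' (not opp) -> no flip
Dir W: first cell '.' (not opp) -> no flip
Dir E: first cell '.' (not opp) -> no flip
Dir SW: first cell '.' (not opp) -> no flip
Dir S: first cell '.' (not opp) -> no flip
Dir SE: first cell '.' (not opp) -> no flip
All flips: (3,3)

Answer: ...WWW
...WB.
.BBB..
.BBB..
.B.B..
......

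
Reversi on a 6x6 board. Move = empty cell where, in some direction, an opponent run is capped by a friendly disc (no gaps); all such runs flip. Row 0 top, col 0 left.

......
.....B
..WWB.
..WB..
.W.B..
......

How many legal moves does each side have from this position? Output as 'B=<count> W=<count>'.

-- B to move --
(1,1): flips 1 -> legal
(1,2): no bracket -> illegal
(1,3): flips 1 -> legal
(1,4): no bracket -> illegal
(2,1): flips 3 -> legal
(3,0): no bracket -> illegal
(3,1): flips 1 -> legal
(3,4): no bracket -> illegal
(4,0): no bracket -> illegal
(4,2): no bracket -> illegal
(5,0): no bracket -> illegal
(5,1): no bracket -> illegal
(5,2): no bracket -> illegal
B mobility = 4
-- W to move --
(0,4): no bracket -> illegal
(0,5): no bracket -> illegal
(1,3): no bracket -> illegal
(1,4): no bracket -> illegal
(2,5): flips 1 -> legal
(3,4): flips 1 -> legal
(3,5): no bracket -> illegal
(4,2): no bracket -> illegal
(4,4): flips 1 -> legal
(5,2): no bracket -> illegal
(5,3): flips 2 -> legal
(5,4): flips 1 -> legal
W mobility = 5

Answer: B=4 W=5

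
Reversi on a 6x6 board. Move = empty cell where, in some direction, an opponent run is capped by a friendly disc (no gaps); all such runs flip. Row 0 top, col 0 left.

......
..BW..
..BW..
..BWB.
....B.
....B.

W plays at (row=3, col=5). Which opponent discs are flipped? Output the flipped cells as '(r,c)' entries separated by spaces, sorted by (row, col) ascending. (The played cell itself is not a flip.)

Dir NW: first cell '.' (not opp) -> no flip
Dir N: first cell '.' (not opp) -> no flip
Dir NE: edge -> no flip
Dir W: opp run (3,4) capped by W -> flip
Dir E: edge -> no flip
Dir SW: opp run (4,4), next='.' -> no flip
Dir S: first cell '.' (not opp) -> no flip
Dir SE: edge -> no flip

Answer: (3,4)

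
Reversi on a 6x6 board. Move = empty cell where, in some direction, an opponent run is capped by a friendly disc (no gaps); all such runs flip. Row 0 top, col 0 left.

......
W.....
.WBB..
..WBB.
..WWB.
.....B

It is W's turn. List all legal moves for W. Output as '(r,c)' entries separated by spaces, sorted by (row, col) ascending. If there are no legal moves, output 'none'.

Answer: (1,2) (1,3) (1,4) (2,4) (2,5) (3,5) (4,5)

Derivation:
(1,1): no bracket -> illegal
(1,2): flips 1 -> legal
(1,3): flips 2 -> legal
(1,4): flips 1 -> legal
(2,4): flips 3 -> legal
(2,5): flips 1 -> legal
(3,1): no bracket -> illegal
(3,5): flips 2 -> legal
(4,5): flips 1 -> legal
(5,3): no bracket -> illegal
(5,4): no bracket -> illegal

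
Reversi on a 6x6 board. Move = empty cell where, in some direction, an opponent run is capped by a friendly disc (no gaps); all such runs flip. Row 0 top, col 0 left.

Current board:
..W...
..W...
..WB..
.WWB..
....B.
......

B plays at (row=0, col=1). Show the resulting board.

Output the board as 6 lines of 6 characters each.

Place B at (0,1); scan 8 dirs for brackets.
Dir NW: edge -> no flip
Dir N: edge -> no flip
Dir NE: edge -> no flip
Dir W: first cell '.' (not opp) -> no flip
Dir E: opp run (0,2), next='.' -> no flip
Dir SW: first cell '.' (not opp) -> no flip
Dir S: first cell '.' (not opp) -> no flip
Dir SE: opp run (1,2) capped by B -> flip
All flips: (1,2)

Answer: .BW...
..B...
..WB..
.WWB..
....B.
......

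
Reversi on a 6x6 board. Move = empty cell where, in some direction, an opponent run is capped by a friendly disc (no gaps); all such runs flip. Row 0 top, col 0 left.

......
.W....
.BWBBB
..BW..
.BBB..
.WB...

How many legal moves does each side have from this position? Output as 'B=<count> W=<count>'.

-- B to move --
(0,0): no bracket -> illegal
(0,1): flips 1 -> legal
(0,2): no bracket -> illegal
(1,0): no bracket -> illegal
(1,2): flips 1 -> legal
(1,3): no bracket -> illegal
(2,0): no bracket -> illegal
(3,1): no bracket -> illegal
(3,4): flips 1 -> legal
(4,0): no bracket -> illegal
(4,4): no bracket -> illegal
(5,0): flips 1 -> legal
B mobility = 4
-- W to move --
(1,0): no bracket -> illegal
(1,2): no bracket -> illegal
(1,3): flips 1 -> legal
(1,4): no bracket -> illegal
(1,5): flips 1 -> legal
(2,0): flips 1 -> legal
(3,0): no bracket -> illegal
(3,1): flips 3 -> legal
(3,4): no bracket -> illegal
(3,5): no bracket -> illegal
(4,0): no bracket -> illegal
(4,4): no bracket -> illegal
(5,0): no bracket -> illegal
(5,3): flips 2 -> legal
(5,4): no bracket -> illegal
W mobility = 5

Answer: B=4 W=5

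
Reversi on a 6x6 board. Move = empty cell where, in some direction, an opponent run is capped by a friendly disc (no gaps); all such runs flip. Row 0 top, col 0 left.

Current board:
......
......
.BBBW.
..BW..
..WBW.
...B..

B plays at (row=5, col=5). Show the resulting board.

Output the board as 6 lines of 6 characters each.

Place B at (5,5); scan 8 dirs for brackets.
Dir NW: opp run (4,4) (3,3) capped by B -> flip
Dir N: first cell '.' (not opp) -> no flip
Dir NE: edge -> no flip
Dir W: first cell '.' (not opp) -> no flip
Dir E: edge -> no flip
Dir SW: edge -> no flip
Dir S: edge -> no flip
Dir SE: edge -> no flip
All flips: (3,3) (4,4)

Answer: ......
......
.BBBW.
..BB..
..WBB.
...B.B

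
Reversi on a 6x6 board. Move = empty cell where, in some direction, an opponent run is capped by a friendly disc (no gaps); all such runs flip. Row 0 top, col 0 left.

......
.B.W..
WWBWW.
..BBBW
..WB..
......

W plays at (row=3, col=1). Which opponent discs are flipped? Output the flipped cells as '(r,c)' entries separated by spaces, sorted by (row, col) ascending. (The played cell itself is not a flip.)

Answer: (2,2) (3,2) (3,3) (3,4)

Derivation:
Dir NW: first cell 'W' (not opp) -> no flip
Dir N: first cell 'W' (not opp) -> no flip
Dir NE: opp run (2,2) capped by W -> flip
Dir W: first cell '.' (not opp) -> no flip
Dir E: opp run (3,2) (3,3) (3,4) capped by W -> flip
Dir SW: first cell '.' (not opp) -> no flip
Dir S: first cell '.' (not opp) -> no flip
Dir SE: first cell 'W' (not opp) -> no flip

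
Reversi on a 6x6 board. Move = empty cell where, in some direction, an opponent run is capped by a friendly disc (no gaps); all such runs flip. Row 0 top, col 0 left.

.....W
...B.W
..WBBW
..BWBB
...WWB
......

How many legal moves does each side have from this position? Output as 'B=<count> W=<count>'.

Answer: B=7 W=7

Derivation:
-- B to move --
(0,4): no bracket -> illegal
(1,1): no bracket -> illegal
(1,2): flips 1 -> legal
(1,4): no bracket -> illegal
(2,1): flips 1 -> legal
(3,1): flips 1 -> legal
(4,2): flips 3 -> legal
(5,2): flips 1 -> legal
(5,3): flips 3 -> legal
(5,4): flips 2 -> legal
(5,5): no bracket -> illegal
B mobility = 7
-- W to move --
(0,2): no bracket -> illegal
(0,3): flips 2 -> legal
(0,4): flips 1 -> legal
(1,2): no bracket -> illegal
(1,4): flips 2 -> legal
(2,1): flips 1 -> legal
(3,1): flips 1 -> legal
(4,1): no bracket -> illegal
(4,2): flips 1 -> legal
(5,4): no bracket -> illegal
(5,5): flips 2 -> legal
W mobility = 7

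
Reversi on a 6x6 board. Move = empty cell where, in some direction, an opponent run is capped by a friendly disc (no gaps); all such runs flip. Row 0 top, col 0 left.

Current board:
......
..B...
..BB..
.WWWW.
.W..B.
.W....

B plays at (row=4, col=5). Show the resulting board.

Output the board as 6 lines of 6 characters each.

Place B at (4,5); scan 8 dirs for brackets.
Dir NW: opp run (3,4) capped by B -> flip
Dir N: first cell '.' (not opp) -> no flip
Dir NE: edge -> no flip
Dir W: first cell 'B' (not opp) -> no flip
Dir E: edge -> no flip
Dir SW: first cell '.' (not opp) -> no flip
Dir S: first cell '.' (not opp) -> no flip
Dir SE: edge -> no flip
All flips: (3,4)

Answer: ......
..B...
..BB..
.WWWB.
.W..BB
.W....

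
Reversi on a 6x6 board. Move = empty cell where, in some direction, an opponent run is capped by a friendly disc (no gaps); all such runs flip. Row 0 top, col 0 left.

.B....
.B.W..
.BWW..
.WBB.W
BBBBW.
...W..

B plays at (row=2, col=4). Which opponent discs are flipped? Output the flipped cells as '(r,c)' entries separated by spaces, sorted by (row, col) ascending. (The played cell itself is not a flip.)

Dir NW: opp run (1,3), next='.' -> no flip
Dir N: first cell '.' (not opp) -> no flip
Dir NE: first cell '.' (not opp) -> no flip
Dir W: opp run (2,3) (2,2) capped by B -> flip
Dir E: first cell '.' (not opp) -> no flip
Dir SW: first cell 'B' (not opp) -> no flip
Dir S: first cell '.' (not opp) -> no flip
Dir SE: opp run (3,5), next=edge -> no flip

Answer: (2,2) (2,3)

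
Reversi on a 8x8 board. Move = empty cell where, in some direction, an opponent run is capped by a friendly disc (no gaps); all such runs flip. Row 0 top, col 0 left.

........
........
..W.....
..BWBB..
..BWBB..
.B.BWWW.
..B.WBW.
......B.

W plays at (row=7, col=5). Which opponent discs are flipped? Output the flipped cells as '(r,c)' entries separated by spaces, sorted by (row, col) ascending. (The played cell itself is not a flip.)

Answer: (6,5)

Derivation:
Dir NW: first cell 'W' (not opp) -> no flip
Dir N: opp run (6,5) capped by W -> flip
Dir NE: first cell 'W' (not opp) -> no flip
Dir W: first cell '.' (not opp) -> no flip
Dir E: opp run (7,6), next='.' -> no flip
Dir SW: edge -> no flip
Dir S: edge -> no flip
Dir SE: edge -> no flip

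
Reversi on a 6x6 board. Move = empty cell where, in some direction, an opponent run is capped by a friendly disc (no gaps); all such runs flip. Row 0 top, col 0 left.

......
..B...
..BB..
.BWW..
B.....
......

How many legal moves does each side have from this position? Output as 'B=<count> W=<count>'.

Answer: B=5 W=5

Derivation:
-- B to move --
(2,1): no bracket -> illegal
(2,4): no bracket -> illegal
(3,4): flips 2 -> legal
(4,1): flips 1 -> legal
(4,2): flips 1 -> legal
(4,3): flips 1 -> legal
(4,4): flips 1 -> legal
B mobility = 5
-- W to move --
(0,1): no bracket -> illegal
(0,2): flips 2 -> legal
(0,3): no bracket -> illegal
(1,1): flips 1 -> legal
(1,3): flips 1 -> legal
(1,4): flips 1 -> legal
(2,0): no bracket -> illegal
(2,1): no bracket -> illegal
(2,4): no bracket -> illegal
(3,0): flips 1 -> legal
(3,4): no bracket -> illegal
(4,1): no bracket -> illegal
(4,2): no bracket -> illegal
(5,0): no bracket -> illegal
(5,1): no bracket -> illegal
W mobility = 5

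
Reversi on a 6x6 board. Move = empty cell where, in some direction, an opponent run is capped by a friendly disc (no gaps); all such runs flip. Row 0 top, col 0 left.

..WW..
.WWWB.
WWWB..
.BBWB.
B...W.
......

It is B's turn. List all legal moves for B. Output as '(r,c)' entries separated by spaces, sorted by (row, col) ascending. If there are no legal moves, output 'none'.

(0,0): no bracket -> illegal
(0,1): flips 3 -> legal
(0,4): flips 2 -> legal
(1,0): flips 4 -> legal
(2,4): no bracket -> illegal
(3,0): no bracket -> illegal
(3,5): no bracket -> illegal
(4,2): no bracket -> illegal
(4,3): flips 1 -> legal
(4,5): no bracket -> illegal
(5,3): no bracket -> illegal
(5,4): flips 1 -> legal
(5,5): no bracket -> illegal

Answer: (0,1) (0,4) (1,0) (4,3) (5,4)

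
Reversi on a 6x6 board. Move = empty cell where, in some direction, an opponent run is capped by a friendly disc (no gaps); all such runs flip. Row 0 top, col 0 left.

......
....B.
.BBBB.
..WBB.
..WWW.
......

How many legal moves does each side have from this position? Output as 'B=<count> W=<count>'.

Answer: B=7 W=9

Derivation:
-- B to move --
(3,1): flips 1 -> legal
(3,5): no bracket -> illegal
(4,1): flips 1 -> legal
(4,5): no bracket -> illegal
(5,1): flips 1 -> legal
(5,2): flips 3 -> legal
(5,3): flips 1 -> legal
(5,4): flips 3 -> legal
(5,5): flips 1 -> legal
B mobility = 7
-- W to move --
(0,3): no bracket -> illegal
(0,4): flips 3 -> legal
(0,5): flips 2 -> legal
(1,0): flips 1 -> legal
(1,1): flips 2 -> legal
(1,2): flips 1 -> legal
(1,3): flips 2 -> legal
(1,5): flips 2 -> legal
(2,0): no bracket -> illegal
(2,5): flips 1 -> legal
(3,0): no bracket -> illegal
(3,1): no bracket -> illegal
(3,5): flips 2 -> legal
(4,5): no bracket -> illegal
W mobility = 9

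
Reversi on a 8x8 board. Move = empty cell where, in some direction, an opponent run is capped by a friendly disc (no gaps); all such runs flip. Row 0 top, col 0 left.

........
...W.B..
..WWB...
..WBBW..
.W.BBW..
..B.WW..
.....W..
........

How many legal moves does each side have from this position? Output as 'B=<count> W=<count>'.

Answer: B=14 W=5

Derivation:
-- B to move --
(0,2): flips 1 -> legal
(0,3): flips 2 -> legal
(0,4): no bracket -> illegal
(1,1): flips 1 -> legal
(1,2): flips 1 -> legal
(1,4): no bracket -> illegal
(2,1): flips 3 -> legal
(2,5): no bracket -> illegal
(2,6): flips 1 -> legal
(3,0): flips 1 -> legal
(3,1): flips 1 -> legal
(3,6): flips 1 -> legal
(4,0): no bracket -> illegal
(4,2): no bracket -> illegal
(4,6): flips 2 -> legal
(5,0): no bracket -> illegal
(5,1): no bracket -> illegal
(5,3): no bracket -> illegal
(5,6): flips 1 -> legal
(6,3): no bracket -> illegal
(6,4): flips 1 -> legal
(6,6): flips 1 -> legal
(7,4): no bracket -> illegal
(7,5): no bracket -> illegal
(7,6): flips 2 -> legal
B mobility = 14
-- W to move --
(0,4): no bracket -> illegal
(0,5): no bracket -> illegal
(0,6): no bracket -> illegal
(1,4): flips 3 -> legal
(1,6): no bracket -> illegal
(2,5): flips 1 -> legal
(2,6): no bracket -> illegal
(4,2): flips 2 -> legal
(5,1): no bracket -> illegal
(5,3): flips 3 -> legal
(6,1): no bracket -> illegal
(6,2): no bracket -> illegal
(6,3): flips 1 -> legal
W mobility = 5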